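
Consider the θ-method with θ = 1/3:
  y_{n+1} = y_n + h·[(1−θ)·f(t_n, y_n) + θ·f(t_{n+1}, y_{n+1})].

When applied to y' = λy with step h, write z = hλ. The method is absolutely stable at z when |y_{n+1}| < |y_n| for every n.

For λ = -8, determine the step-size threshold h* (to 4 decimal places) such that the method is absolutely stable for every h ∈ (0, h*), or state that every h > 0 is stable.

On y'=λy, z=hλ:
  y_{n+1} = y_n + z·[2/3·y_n + 1/3·y_{n+1}] ⇒ (1 − 1/3z)y_{n+1} = (1 + 2/3z)y_n
  R(z) = (1 + 2/3z)/(1 − 1/3z).

Need |R(x)|<1, x<0.
x=-0.82: |R|=0.3560
R=−1: 1+2/3x = −1+1/3x ⇒ -1/3x=2 ⇒ x=2/(-1/3)=-6.0000
Confirm numerically:
  x=-5.740: |R|=0.97025 <1
  x=-5.027: |R|=0.87878 <1
  x=-4.892: |R|=0.85960 <1
  x=-3.973: |R|=0.70931 <1
  x=-6.535: |R|=1.05611 >1
  x=-6.436: |R|=1.04621 >1
Interval (-6.0000, 0).

(-6.0000,0); λ=-8 ⇒ h* = (6)/8 = 0.7500.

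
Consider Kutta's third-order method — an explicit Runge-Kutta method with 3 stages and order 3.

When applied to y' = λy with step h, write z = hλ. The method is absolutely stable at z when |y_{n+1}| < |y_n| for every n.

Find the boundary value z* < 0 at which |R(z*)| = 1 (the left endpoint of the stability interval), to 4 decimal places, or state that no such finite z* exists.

z* = -2.5127.

Set f=λy, z=hλ:
  order 3, 3-stage ⇒ R(z)=1+z+z^2/2+z^3/6
  (e.g. R(-1.31)=0.17337, |R|=0.17337)

Need |R(x)|<1, x<0.
x=-1.31: |R|=0.1734
|R(-2.49)|=0.9630 |R(-1.46)|=0.0871 |R(-1.22)|=0.2216
Bisect:
  x_lo=-2.8988 |R|=1.7571  x_hi=-0.3701 |R|=0.6899
  mid=-1.63445 |R|=0.02646 →hi
  mid=-2.26663 |R|=0.63866 →hi
  mid=-2.58271 |R|=1.11880 →lo
  mid=-2.42467 |R|=0.86094 →hi
  mid=-2.50369 |R|=0.98518 →hi
  mid=-2.54320 |R|=1.05079 →lo
  mid=-2.52345 |R|=1.01768 →lo
  mid=-2.51357 |R|=1.00136 →lo
  mid=-2.50863 |R|=0.99325 →hi
  mid=-2.51110 |R|=0.99730 →hi
  ...
  [-2.51280,-2.51264] ⇒ x*=-2.5127
Stable set (-2.5127, 0).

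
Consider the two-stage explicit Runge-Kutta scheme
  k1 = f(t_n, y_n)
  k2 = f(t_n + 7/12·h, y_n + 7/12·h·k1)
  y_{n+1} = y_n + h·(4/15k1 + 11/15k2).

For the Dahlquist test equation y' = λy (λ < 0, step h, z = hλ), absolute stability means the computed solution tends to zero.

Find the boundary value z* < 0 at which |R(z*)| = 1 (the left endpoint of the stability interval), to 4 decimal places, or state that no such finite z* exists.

With y'=λy (z=hλ):
  k1=λy_n ⇒ h·k1=z·y_n;  k2=λ(1+7/12z)y_n ⇒ h·k2=z(1+7/12z)y_n
  y_{n+1}/y_n = 1 + 4/15z + 11/15z(1+7/12z) = 1 + z + 77/180z²
  Hence R(z) = 1 + z + 77/180z².

Find x<0 with |R(x)|<1.
x=-0.35: |R|=0.7024
R=1: x+77/180x²=0 ⇒ x=−180/77=-2.3377; min R=1−1/(4·77/180)=0.4156>−1
Confirm numerically:
  x=-2.213: |R|=0.88199 <1
  x=-1.354: |R|=0.43025 <1
  x=-1.302: |R|=0.42317 <1
  x=-1.279: |R|=0.42078 <1
  x=-2.898: |R|=1.69465 >1
  x=-2.628: |R|=1.32640 >1
  x=-2.437: |R|=1.10356 >1
Interval (-2.3377, 0).

z* = -2.3377.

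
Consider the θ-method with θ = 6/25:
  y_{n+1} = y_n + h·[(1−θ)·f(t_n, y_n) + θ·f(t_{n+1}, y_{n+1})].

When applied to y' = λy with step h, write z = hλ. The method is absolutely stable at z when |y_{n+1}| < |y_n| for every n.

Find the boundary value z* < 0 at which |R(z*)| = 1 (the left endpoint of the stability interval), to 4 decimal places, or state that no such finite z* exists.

Set f=λy, z=hλ:
  y_{n+1} = y_n + z·[19/25·y_n + 6/25·y_{n+1}] ⇒ (1 − 6/25z)y_{n+1} = (1 + 19/25z)y_n
  ⇒ R(z) = (1 + 19/25z)/(1 − 6/25z).

Find x<0 with |R(x)|<1.
x=-0.51: |R|=0.5456
R=−1: 1+19/25x = −1+6/25x ⇒ -13/25x=2 ⇒ x=2/(-13/25)=-3.8462
Confirm numerically:
  x=-3.541: |R|=0.91422 <1
  x=-3.445: |R|=0.88581 <1
  x=-3.016: |R|=0.74958 <1
  x=-4.144: |R|=1.07765 >1
  x=-3.919: |R|=1.01952 >1
Stable set (-3.8462, 0).

z* = -3.8462.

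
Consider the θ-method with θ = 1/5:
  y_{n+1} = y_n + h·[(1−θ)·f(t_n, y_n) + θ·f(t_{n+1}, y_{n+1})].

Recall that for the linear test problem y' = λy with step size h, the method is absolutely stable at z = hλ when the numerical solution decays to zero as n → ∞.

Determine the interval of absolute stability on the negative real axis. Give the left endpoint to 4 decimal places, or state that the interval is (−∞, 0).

(-3.3333, 0).

Set f=λy, z=hλ:
  y_{n+1} = y_n + z·[4/5·y_n + 1/5·y_{n+1}] ⇒ (1 − 1/5z)y_{n+1} = (1 + 4/5z)y_n
  ⇒ R(z) = (1 + 4/5z)/(1 − 1/5z).

Solve |R(x)|<1 on ℝ⁻.
x=-1.59: |R|=0.2064
R=−1: 1+4/5x = −1+1/5x ⇒ -3/5x=2 ⇒ x=2/(-3/5)=-3.3333
Confirm numerically:
  x=-2.383: |R|=0.61384 <1
  x=-2.229: |R|=0.54171 <1
  x=-1.419: |R|=0.10531 <1
  x=-3.924: |R|=1.19857 >1
  x=-3.639: |R|=1.10615 >1
  x=-3.380: |R|=1.01671 >1
So |R|<1 on (-3.3333, 0).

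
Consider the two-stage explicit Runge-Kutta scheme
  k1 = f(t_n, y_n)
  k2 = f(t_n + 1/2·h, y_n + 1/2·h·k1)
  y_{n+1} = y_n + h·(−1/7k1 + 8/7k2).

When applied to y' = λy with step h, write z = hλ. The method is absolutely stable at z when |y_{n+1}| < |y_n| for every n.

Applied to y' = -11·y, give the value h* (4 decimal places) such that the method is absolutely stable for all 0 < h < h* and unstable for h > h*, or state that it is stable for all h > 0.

(-1.7500,0); λ=-11 ⇒ h* = (7/4)/11 = 0.1591.

On y'=λy, z=hλ:
  k1=λy_n ⇒ h·k1=z·y_n;  k2=λ(1+1/2z)y_n ⇒ h·k2=z(1+1/2z)y_n
  y_{n+1}/y_n = 1 − 1/7z + 8/7z(1+1/2z) = 1 + z + 4/7z²
  ⇒ R(z) = 1 + z + 4/7z².

Need |R(x)|<1, x<0.
x=-1.73: |R|=0.9802
R=1: x+4/7x²=0 ⇒ x=−7/4=-1.7500; min R=1−1/(4·4/7)=0.5625>−1
Confirm numerically:
  x=-1.708: |R|=0.95901 <1
  x=-1.281: |R|=0.65669 <1
  x=-0.712: |R|=0.57768 <1
  x=-2.338: |R|=1.78557 >1
  x=-1.933: |R|=1.20214 >1
  x=-1.847: |R|=1.10238 >1
So |R|<1 on (-1.7500, 0).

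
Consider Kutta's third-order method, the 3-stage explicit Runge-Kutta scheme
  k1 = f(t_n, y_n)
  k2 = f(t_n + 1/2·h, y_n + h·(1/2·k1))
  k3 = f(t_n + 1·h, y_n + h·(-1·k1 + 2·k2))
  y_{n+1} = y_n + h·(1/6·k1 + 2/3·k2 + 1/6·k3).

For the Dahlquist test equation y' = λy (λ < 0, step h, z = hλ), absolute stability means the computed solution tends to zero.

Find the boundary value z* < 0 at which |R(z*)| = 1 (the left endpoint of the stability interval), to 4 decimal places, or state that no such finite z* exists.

On y'=λy, z=hλ:
  order 3, 3-stage ⇒ R(z)=1+z+z^2/2+z^3/6
  (e.g. R(-0.36)=0.69702, |R|=0.69702)

Boundary: |R(x)|=1, x<0.
x=-0.36: |R|=0.6970
|R(-2.89)|=1.7369 |R(-2.64)|=1.2218 |R(-1.69)|=0.0664
Bisect:
  x_lo=-3.2817 |R|=2.7872  x_hi=-0.1891 |R|=0.8276
  mid=-1.73540 |R|=0.10065 →hi
  mid=-2.50853 |R|=0.99309 →hi
  mid=-2.89510 |R|=1.74857 →lo
  mid=-2.70182 |R|=1.33904 →lo
  mid=-2.60518 |R|=1.15857 →lo
  mid=-2.55686 |R|=1.07401 →lo
  mid=-2.53270 |R|=1.03310 →lo
  mid=-2.52061 |R|=1.01299 →lo
  mid=-2.51457 |R|=1.00301 →lo
  ...
  [-2.51288,-2.51269] ⇒ x*=-2.5127
So |R|<1 on (-2.5127, 0).

left endpoint -2.5127.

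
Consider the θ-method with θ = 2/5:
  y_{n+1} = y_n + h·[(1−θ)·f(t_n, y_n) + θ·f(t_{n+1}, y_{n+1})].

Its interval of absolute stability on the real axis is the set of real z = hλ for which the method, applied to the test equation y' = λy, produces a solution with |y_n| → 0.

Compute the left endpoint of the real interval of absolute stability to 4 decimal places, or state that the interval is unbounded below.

z* = -10.0000.

With y'=λy (z=hλ):
  y_{n+1} = y_n + z·[3/5·y_n + 2/5·y_{n+1}] ⇒ (1 − 2/5z)y_{n+1} = (1 + 3/5z)y_n
  so R(z) = (1 + 3/5z)/(1 − 2/5z).

Boundary: |R(x)|=1, x<0.
x=-0.81: |R|=0.3882
R=−1: 1+3/5x = −1+2/5x ⇒ -1/5x=2 ⇒ x=2/(-1/5)=-10.0000
Confirm numerically:
  x=-7.355: |R|=0.86580 <1
  x=-6.011: |R|=0.76566 <1
  x=-5.663: |R|=0.73435 <1
  x=-5.215: |R|=0.68989 <1
  x=-10.230: |R|=1.00903 >1
  x=-10.158: |R|=1.00624 >1
So |R|<1 on (-10.0000, 0).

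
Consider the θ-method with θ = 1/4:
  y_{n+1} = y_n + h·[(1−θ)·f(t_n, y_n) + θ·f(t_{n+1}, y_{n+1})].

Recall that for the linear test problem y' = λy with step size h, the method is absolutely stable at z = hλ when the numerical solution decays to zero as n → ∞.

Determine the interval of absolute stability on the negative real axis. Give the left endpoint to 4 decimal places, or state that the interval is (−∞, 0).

(-4.0000, 0).

Test eqn y'=λy, z=hλ:
  y_{n+1} = y_n + z·[3/4·y_n + 1/4·y_{n+1}] ⇒ (1 − 1/4z)y_{n+1} = (1 + 3/4z)y_n
  ⇒ R(z) = (1 + 3/4z)/(1 − 1/4z).

Boundary: |R(x)|=1, x<0.
x=-0.63: |R|=0.4557
R=−1: 1+3/4x = −1+1/4x ⇒ -1/2x=2 ⇒ x=2/(-1/2)=-4.0000
Confirm numerically:
  x=-2.820: |R|=0.65396 <1
  x=-2.555: |R|=0.55912 <1
  x=-2.480: |R|=0.53086 <1
  x=-1.727: |R|=0.20622 <1
  x=-4.475: |R|=1.11209 >1
  x=-4.353: |R|=1.08452 >1
  x=-4.067: |R|=1.01661 >1
Interval (-4.0000, 0).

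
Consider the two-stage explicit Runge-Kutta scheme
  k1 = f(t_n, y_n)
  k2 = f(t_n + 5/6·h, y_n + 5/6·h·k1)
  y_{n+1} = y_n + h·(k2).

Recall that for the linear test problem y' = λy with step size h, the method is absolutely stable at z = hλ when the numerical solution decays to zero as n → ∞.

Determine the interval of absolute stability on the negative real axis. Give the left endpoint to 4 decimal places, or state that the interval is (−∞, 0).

z∈(-1.2000,0).

With y'=λy (z=hλ):
  k1=λy_n ⇒ h·k1=z·y_n;  k2=λ(1+5/6z)y_n ⇒ h·k2=z(1+5/6z)y_n
  y_{n+1}/y_n = 1 + z(1+5/6z) = 1 + z + 5/6z²
  ⇒ R(z) = 1 + z + 5/6z².

Solve |R(x)|<1 on ℝ⁻.
x=-1.45: |R|=1.3021
R=1: x+5/6x²=0 ⇒ x=−6/5=-1.2000; min R=1−1/(4·5/6)=0.7000>−1
Confirm numerically:
  x=-1.078: |R|=0.89040 <1
  x=-1.034: |R|=0.85696 <1
  x=-0.664: |R|=0.70341 <1
  x=-0.622: |R|=0.70040 <1
  x=-1.796: |R|=1.89201 >1
  x=-1.787: |R|=1.87414 >1
  x=-1.418: |R|=1.25760 >1
Stable set (-1.2000, 0).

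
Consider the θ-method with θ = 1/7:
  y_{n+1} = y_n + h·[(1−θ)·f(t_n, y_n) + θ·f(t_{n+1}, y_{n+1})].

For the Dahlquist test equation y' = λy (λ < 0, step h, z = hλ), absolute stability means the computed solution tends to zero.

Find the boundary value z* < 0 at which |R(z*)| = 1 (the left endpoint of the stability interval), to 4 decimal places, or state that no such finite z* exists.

z* = -2.8000.

Test eqn y'=λy, z=hλ:
  y_{n+1} = y_n + z·[6/7·y_n + 1/7·y_{n+1}] ⇒ (1 − 1/7z)y_{n+1} = (1 + 6/7z)y_n
  so R(z) = (1 + 6/7z)/(1 − 1/7z).

Find x<0 with |R(x)|<1.
x=-1.04: |R|=0.0945
R=−1: 1+6/7x = −1+1/7x ⇒ -5/7x=2 ⇒ x=2/(-5/7)=-2.8000
Confirm numerically:
  x=-1.671: |R|=0.34898 <1
  x=-1.482: |R|=0.22306 <1
  x=-1.331: |R|=0.11835 <1
  x=-3.349: |R|=1.26524 >1
  x=-3.220: |R|=1.20548 >1
  x=-3.077: |R|=1.13744 >1
So |R|<1 on (-2.8000, 0).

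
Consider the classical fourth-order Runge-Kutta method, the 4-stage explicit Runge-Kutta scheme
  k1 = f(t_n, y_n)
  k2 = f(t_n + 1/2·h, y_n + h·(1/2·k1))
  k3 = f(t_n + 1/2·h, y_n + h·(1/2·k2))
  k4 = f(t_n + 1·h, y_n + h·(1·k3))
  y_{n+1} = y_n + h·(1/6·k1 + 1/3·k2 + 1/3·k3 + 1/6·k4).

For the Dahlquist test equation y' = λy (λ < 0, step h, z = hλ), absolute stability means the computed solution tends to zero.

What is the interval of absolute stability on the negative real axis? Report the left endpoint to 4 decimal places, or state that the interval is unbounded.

z∈(-2.7853,0).

With y'=λy (z=hλ):
  order 4, 4-stage ⇒ R(z)=1+z+z^2/2+z^3/6+z^4/24
  (e.g. R(-1.44)=0.27830, |R|=0.27830)

Boundary: |R(x)|=1, x<0.
x=-1.44: |R|=0.2783
|R(-3.11)|=1.6106 |R(-2.73)|=0.9198 |R(-2.07)|=0.3592
Bisect:
  x_lo=-3.6691 |R|=3.3809  x_hi=-0.3180 |R|=0.7276
  mid=-1.99353 |R|=0.33120 →hi
  mid=-2.83130 |R|=1.07160 →lo
  mid=-2.41241 |R|=0.56874 →hi
  mid=-2.62185 |R|=0.78028 →hi
  mid=-2.72657 |R|=0.91502 →hi
  mid=-2.77894 |R|=0.99046 →hi
  mid=-2.80512 |R|=1.03030 →lo
  mid=-2.79203 |R|=1.01020 →lo
  mid=-2.78548 |R|=1.00028 →lo
  mid=-2.78221 |R|=0.99536 →hi
  ...
  [-2.78548,-2.78528] ⇒ x*=-2.7853
So |R|<1 on (-2.7853, 0).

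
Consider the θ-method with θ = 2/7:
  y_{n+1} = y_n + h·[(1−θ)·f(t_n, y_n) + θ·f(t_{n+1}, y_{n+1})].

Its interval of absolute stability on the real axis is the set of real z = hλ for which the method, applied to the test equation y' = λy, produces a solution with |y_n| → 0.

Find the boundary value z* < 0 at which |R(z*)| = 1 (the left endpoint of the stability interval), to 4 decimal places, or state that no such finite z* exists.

With y'=λy (z=hλ):
  y_{n+1} = y_n + z·[5/7·y_n + 2/7·y_{n+1}] ⇒ (1 − 2/7z)y_{n+1} = (1 + 5/7z)y_n
  Hence R(z) = (1 + 5/7z)/(1 − 2/7z).

Boundary: |R(x)|=1, x<0.
x=-1.77: |R|=0.1755
R=−1: 1+5/7x = −1+2/7x ⇒ -3/7x=2 ⇒ x=2/(-3/7)=-4.6667
Confirm numerically:
  x=-4.296: |R|=0.92868 <1
  x=-4.183: |R|=0.90557 <1
  x=-4.178: |R|=0.90453 <1
  x=-2.835: |R|=0.56630 <1
  x=-4.849: |R|=1.03276 >1
  x=-4.716: |R|=1.00901 >1
So |R|<1 on (-4.6667, 0).

z* = -4.6667.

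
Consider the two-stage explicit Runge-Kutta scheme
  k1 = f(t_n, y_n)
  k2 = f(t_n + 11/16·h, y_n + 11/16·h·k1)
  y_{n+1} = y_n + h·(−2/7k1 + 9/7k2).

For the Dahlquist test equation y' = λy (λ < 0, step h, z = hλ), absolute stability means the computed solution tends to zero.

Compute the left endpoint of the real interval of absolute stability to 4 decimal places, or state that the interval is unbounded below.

z* = -1.1313.

Set f=λy, z=hλ:
  k1=λy_n ⇒ h·k1=z·y_n;  k2=λ(1+11/16z)y_n ⇒ h·k2=z(1+11/16z)y_n
  y_{n+1}/y_n = 1 − 2/7z + 9/7z(1+11/16z) = 1 + z + 99/112z²
  Hence R(z) = 1 + z + 99/112z².

Boundary: |R(x)|=1, x<0.
x=-0.6: |R|=0.7182
R=1: x+99/112x²=0 ⇒ x=−112/99=-1.1313; min R=1−1/(4·99/112)=0.7172>−1
Confirm numerically:
  x=-1.072: |R|=0.94380 <1
  x=-0.682: |R|=0.72914 <1
  x=-0.530: |R|=0.71830 <1
  x=-1.458: |R|=1.42102 >1
  x=-1.214: |R|=1.08873 >1
Stable set (-1.1313, 0).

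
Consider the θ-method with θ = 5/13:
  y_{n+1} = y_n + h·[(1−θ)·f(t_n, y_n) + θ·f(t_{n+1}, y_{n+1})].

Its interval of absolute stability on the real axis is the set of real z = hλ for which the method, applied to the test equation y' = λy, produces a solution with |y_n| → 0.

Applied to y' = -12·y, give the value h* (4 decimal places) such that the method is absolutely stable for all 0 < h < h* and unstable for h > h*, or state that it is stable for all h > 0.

(-8.6667,0); λ=-12 ⇒ h* = (26/3)/12 = 0.7222.

With y'=λy (z=hλ):
  y_{n+1} = y_n + z·[8/13·y_n + 5/13·y_{n+1}] ⇒ (1 − 5/13z)y_{n+1} = (1 + 8/13z)y_n
  R(z) = (1 + 8/13z)/(1 − 5/13z).

Solve |R(x)|<1 on ℝ⁻.
x=-0.8: |R|=0.3882
R=−1: 1+8/13x = −1+5/13x ⇒ -3/13x=2 ⇒ x=2/(-3/13)=-8.6667
Confirm numerically:
  x=-7.859: |R|=0.95367 <1
  x=-7.323: |R|=0.91875 <1
  x=-4.270: |R|=0.61601 <1
  x=-3.955: |R|=0.56873 <1
  x=-9.199: |R|=1.02707 >1
  x=-9.059: |R|=1.02019 >1
  x=-8.893: |R|=1.01182 >1
So |R|<1 on (-8.6667, 0).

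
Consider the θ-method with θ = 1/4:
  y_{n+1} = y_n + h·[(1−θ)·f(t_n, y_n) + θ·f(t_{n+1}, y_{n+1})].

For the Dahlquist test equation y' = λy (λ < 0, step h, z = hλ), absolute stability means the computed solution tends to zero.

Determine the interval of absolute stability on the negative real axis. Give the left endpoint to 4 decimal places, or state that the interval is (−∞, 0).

On y'=λy, z=hλ:
  y_{n+1} = y_n + z·[3/4·y_n + 1/4·y_{n+1}] ⇒ (1 − 1/4z)y_{n+1} = (1 + 3/4z)y_n
  Hence R(z) = (1 + 3/4z)/(1 − 1/4z).

Boundary: |R(x)|=1, x<0.
x=-0.74: |R|=0.3755
R=−1: 1+3/4x = −1+1/4x ⇒ -1/2x=2 ⇒ x=2/(-1/2)=-4.0000
Confirm numerically:
  x=-2.931: |R|=0.69153 <1
  x=-2.651: |R|=0.59435 <1
  x=-2.168: |R|=0.40597 <1
  x=-1.927: |R|=0.30049 <1
  x=-4.445: |R|=1.10539 >1
  x=-4.337: |R|=1.08084 >1
Interval (-4.0000, 0).

(-4.0000, 0).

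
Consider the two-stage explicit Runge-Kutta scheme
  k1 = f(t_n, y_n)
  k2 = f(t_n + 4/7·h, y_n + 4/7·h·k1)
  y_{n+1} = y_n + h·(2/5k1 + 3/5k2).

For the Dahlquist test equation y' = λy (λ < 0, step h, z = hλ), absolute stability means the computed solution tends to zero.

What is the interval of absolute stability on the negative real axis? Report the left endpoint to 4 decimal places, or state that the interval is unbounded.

z∈(-2.9167,0).

Set f=λy, z=hλ:
  k1=λy_n ⇒ h·k1=z·y_n;  k2=λ(1+4/7z)y_n ⇒ h·k2=z(1+4/7z)y_n
  y_{n+1}/y_n = 1 + 2/5z + 3/5z(1+4/7z) = 1 + z + 12/35z²
  R(z) = 1 + z + 12/35z².

Need |R(x)|<1, x<0.
x=-0.96: |R|=0.3560
R=1: x+12/35x²=0 ⇒ x=−35/12=-2.9167; min R=1−1/(4·12/35)=0.2708>−1
Confirm numerically:
  x=-2.305: |R|=0.51661 <1
  x=-2.084: |R|=0.40505 <1
  x=-1.873: |R|=0.32979 <1
  x=-1.428: |R|=0.27115 <1
  x=-3.226: |R|=1.34214 >1
  x=-3.053: |R|=1.14271 >1
  x=-2.963: |R|=1.04707 >1
Stable set (-2.9167, 0).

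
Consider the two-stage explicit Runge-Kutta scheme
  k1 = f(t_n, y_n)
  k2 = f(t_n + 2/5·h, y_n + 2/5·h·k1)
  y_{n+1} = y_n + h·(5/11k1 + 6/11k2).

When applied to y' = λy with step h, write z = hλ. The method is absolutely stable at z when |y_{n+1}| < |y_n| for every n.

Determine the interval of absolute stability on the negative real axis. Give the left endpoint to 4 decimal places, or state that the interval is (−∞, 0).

(-4.5833, 0).

Test eqn y'=λy, z=hλ:
  k1=λy_n ⇒ h·k1=z·y_n;  k2=λ(1+2/5z)y_n ⇒ h·k2=z(1+2/5z)y_n
  y_{n+1}/y_n = 1 + 5/11z + 6/11z(1+2/5z) = 1 + z + 12/55z²
  R(z) = 1 + z + 12/55z².

Solve |R(x)|<1 on ℝ⁻.
x=-1.72: |R|=0.0745
R=1: x+12/55x²=0 ⇒ x=−55/12=-4.5833; min R=1−1/(4·12/55)=-0.1458>−1
Confirm numerically:
  x=-4.478: |R|=0.89709 <1
  x=-3.534: |R|=0.19091 <1
  x=-3.128: |R|=0.00677 <1
  x=-5.126: |R|=1.60692 >1
  x=-4.998: |R|=1.45218 >1
Interval (-4.5833, 0).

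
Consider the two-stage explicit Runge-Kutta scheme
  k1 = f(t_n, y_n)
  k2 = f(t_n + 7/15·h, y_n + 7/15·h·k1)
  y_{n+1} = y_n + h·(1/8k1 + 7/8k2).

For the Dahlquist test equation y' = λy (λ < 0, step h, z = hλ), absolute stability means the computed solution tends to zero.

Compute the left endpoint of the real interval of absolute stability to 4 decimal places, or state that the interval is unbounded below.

With y'=λy (z=hλ):
  k1=λy_n ⇒ h·k1=z·y_n;  k2=λ(1+7/15z)y_n ⇒ h·k2=z(1+7/15z)y_n
  y_{n+1}/y_n = 1 + 1/8z + 7/8z(1+7/15z) = 1 + z + 49/120z²
  Hence R(z) = 1 + z + 49/120z².

Boundary: |R(x)|=1, x<0.
x=-0.97: |R|=0.4142
R=1: x+49/120x²=0 ⇒ x=−120/49=-2.4490; min R=1−1/(4·49/120)=0.3878>−1
Confirm numerically:
  x=-2.132: |R|=0.72405 <1
  x=-1.832: |R|=0.53846 <1
  x=-1.129: |R|=0.39148 <1
  x=-2.979: |R|=1.64473 >1
  x=-2.869: |R|=1.49206 >1
So |R|<1 on (-2.4490, 0).

left endpoint -2.4490.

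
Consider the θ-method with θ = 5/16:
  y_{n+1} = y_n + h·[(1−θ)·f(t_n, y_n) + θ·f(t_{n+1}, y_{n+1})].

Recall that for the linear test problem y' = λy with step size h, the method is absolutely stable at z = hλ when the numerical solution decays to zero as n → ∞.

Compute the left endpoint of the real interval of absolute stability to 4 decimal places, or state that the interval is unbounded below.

left endpoint -5.3333.

Set f=λy, z=hλ:
  y_{n+1} = y_n + z·[11/16·y_n + 5/16·y_{n+1}] ⇒ (1 − 5/16z)y_{n+1} = (1 + 11/16z)y_n
  R(z) = (1 + 11/16z)/(1 − 5/16z).

Boundary: |R(x)|=1, x<0.
x=-1.05: |R|=0.2094
R=−1: 1+11/16x = −1+5/16x ⇒ -3/8x=2 ⇒ x=2/(-3/8)=-5.3333
Confirm numerically:
  x=-5.130: |R|=0.97071 <1
  x=-3.756: |R|=0.72789 <1
  x=-3.387: |R|=0.64542 <1
  x=-2.379: |R|=0.36455 <1
  x=-5.891: |R|=1.07361 >1
  x=-5.768: |R|=1.05816 >1
  x=-5.746: |R|=1.05535 >1
So |R|<1 on (-5.3333, 0).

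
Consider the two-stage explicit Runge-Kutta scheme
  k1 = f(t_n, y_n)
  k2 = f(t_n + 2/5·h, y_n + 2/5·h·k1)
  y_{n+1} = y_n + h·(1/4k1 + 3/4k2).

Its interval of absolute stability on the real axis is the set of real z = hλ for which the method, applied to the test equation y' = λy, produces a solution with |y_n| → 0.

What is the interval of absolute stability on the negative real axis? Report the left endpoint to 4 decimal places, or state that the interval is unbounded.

Set f=λy, z=hλ:
  k1=λy_n ⇒ h·k1=z·y_n;  k2=λ(1+2/5z)y_n ⇒ h·k2=z(1+2/5z)y_n
  y_{n+1}/y_n = 1 + 1/4z + 3/4z(1+2/5z) = 1 + z + 3/10z²
  R(z) = 1 + z + 3/10z².

Need |R(x)|<1, x<0.
x=-1.41: |R|=0.1864
R=1: x+3/10x²=0 ⇒ x=−10/3=-3.3333; min R=1−1/(4·3/10)=0.1667>−1
Confirm numerically:
  x=-3.120: |R|=0.80032 <1
  x=-3.040: |R|=0.73248 <1
  x=-2.181: |R|=0.24603 <1
  x=-3.896: |R|=1.65764 >1
  x=-3.775: |R|=1.50019 >1
  x=-3.617: |R|=1.30781 >1
Stable set (-3.3333, 0).

z∈(-3.3333,0).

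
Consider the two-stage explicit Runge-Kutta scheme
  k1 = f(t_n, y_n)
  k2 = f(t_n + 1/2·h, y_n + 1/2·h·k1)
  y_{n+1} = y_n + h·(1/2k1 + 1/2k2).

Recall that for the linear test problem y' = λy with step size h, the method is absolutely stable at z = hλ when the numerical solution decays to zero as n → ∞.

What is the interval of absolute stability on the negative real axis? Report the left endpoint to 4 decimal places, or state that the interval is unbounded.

(-4.0000, 0).

With y'=λy (z=hλ):
  k1=λy_n ⇒ h·k1=z·y_n;  k2=λ(1+1/2z)y_n ⇒ h·k2=z(1+1/2z)y_n
  y_{n+1}/y_n = 1 + 1/2z + 1/2z(1+1/2z) = 1 + z + 1/4z²
  ⇒ R(z) = 1 + z + 1/4z².

Need |R(x)|<1, x<0.
x=-1.22: |R|=0.1521
R=1: x+1/4x²=0 ⇒ x=−4=-4.0000; min R=1−1/(4·1/4)=0.0000>−1
Confirm numerically:
  x=-3.458: |R|=0.53144 <1
  x=-2.909: |R|=0.20657 <1
  x=-2.340: |R|=0.02890 <1
  x=-1.765: |R|=0.01381 <1
  x=-4.591: |R|=1.67832 >1
  x=-4.583: |R|=1.66797 >1
  x=-4.080: |R|=1.08160 >1
So |R|<1 on (-4.0000, 0).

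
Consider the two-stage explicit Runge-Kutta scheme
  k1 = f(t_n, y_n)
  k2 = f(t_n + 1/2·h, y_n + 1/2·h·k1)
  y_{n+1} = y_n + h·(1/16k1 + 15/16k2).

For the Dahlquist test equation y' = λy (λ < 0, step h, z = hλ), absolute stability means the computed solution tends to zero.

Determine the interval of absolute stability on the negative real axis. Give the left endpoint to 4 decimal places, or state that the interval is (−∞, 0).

On y'=λy, z=hλ:
  k1=λy_n ⇒ h·k1=z·y_n;  k2=λ(1+1/2z)y_n ⇒ h·k2=z(1+1/2z)y_n
  y_{n+1}/y_n = 1 + 1/16z + 15/16z(1+1/2z) = 1 + z + 15/32z²
  ⇒ R(z) = 1 + z + 15/32z².

Solve |R(x)|<1 on ℝ⁻.
x=-1.76: |R|=0.6920
R=1: x+15/32x²=0 ⇒ x=−32/15=-2.1333; min R=1−1/(4·15/32)=0.4667>−1
Confirm numerically:
  x=-1.754: |R|=0.68812 <1
  x=-1.460: |R|=0.53919 <1
  x=-1.203: |R|=0.47538 <1
  x=-2.615: |R|=1.59042 >1
  x=-2.249: |R|=1.12194 >1
Interval (-2.1333, 0).

z∈(-2.1333,0).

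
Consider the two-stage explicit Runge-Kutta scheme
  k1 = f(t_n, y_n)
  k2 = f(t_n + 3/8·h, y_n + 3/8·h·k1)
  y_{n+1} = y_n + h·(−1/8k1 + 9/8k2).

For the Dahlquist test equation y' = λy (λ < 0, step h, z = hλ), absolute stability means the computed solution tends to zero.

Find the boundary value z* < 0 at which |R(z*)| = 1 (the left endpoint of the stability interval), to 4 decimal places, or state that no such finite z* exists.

z* = -2.3704.

Test eqn y'=λy, z=hλ:
  k1=λy_n ⇒ h·k1=z·y_n;  k2=λ(1+3/8z)y_n ⇒ h·k2=z(1+3/8z)y_n
  y_{n+1}/y_n = 1 − 1/8z + 9/8z(1+3/8z) = 1 + z + 27/64z²
  R(z) = 1 + z + 27/64z².

Need |R(x)|<1, x<0.
x=-0.56: |R|=0.5723
R=1: x+27/64x²=0 ⇒ x=−64/27=-2.3704; min R=1−1/(4·27/64)=0.4074>−1
Confirm numerically:
  x=-2.276: |R|=0.90939 <1
  x=-2.239: |R|=0.87591 <1
  x=-2.063: |R|=0.73249 <1
  x=-1.280: |R|=0.41120 <1
  x=-2.612: |R|=1.26626 >1
  x=-2.585: |R|=1.23406 >1
  x=-2.530: |R|=1.17038 >1
So |R|<1 on (-2.3704, 0).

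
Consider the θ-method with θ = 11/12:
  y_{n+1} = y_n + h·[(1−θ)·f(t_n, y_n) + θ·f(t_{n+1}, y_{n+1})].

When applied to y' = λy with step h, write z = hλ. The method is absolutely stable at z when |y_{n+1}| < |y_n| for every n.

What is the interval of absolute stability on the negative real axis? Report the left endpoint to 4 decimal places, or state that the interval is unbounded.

Set f=λy, z=hλ:
  y_{n+1} = y_n + z·[1/12·y_n + 11/12·y_{n+1}] ⇒ (1 − 11/12z)y_{n+1} = (1 + 1/12z)y_n
  R(z) = (1 + 1/12z)/(1 − 11/12z).

Solve |R(x)|<1 on ℝ⁻.
x=-0.71: |R|=0.5699
x=-2: |R|=0.2941
x=-10: |R|=0.0164
x=-100: |R|=0.0791
θ=11/12≥1/2 ⇒ |1+1/12x|<|1−11/12x| ∀x<0 ⇒ interval (−∞,0).

interval (−∞, 0).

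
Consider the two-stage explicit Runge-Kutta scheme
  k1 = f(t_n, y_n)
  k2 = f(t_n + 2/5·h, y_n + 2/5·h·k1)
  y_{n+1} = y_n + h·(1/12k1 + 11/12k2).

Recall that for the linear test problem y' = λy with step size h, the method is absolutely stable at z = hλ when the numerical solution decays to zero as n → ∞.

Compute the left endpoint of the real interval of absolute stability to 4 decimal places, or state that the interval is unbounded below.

z* = -2.7273.

Test eqn y'=λy, z=hλ:
  k1=λy_n ⇒ h·k1=z·y_n;  k2=λ(1+2/5z)y_n ⇒ h·k2=z(1+2/5z)y_n
  y_{n+1}/y_n = 1 + 1/12z + 11/12z(1+2/5z) = 1 + z + 11/30z²
  ⇒ R(z) = 1 + z + 11/30z².

Need |R(x)|<1, x<0.
x=-0.92: |R|=0.3903
R=1: x+11/30x²=0 ⇒ x=−30/11=-2.7273; min R=1−1/(4·11/30)=0.3182>−1
Confirm numerically:
  x=-2.538: |R|=0.82386 <1
  x=-2.331: |R|=0.66131 <1
  x=-1.940: |R|=0.43999 <1
  x=-3.320: |R|=1.72155 >1
  x=-3.020: |R|=1.32415 >1
  x=-2.933: |R|=1.22125 >1
So |R|<1 on (-2.7273, 0).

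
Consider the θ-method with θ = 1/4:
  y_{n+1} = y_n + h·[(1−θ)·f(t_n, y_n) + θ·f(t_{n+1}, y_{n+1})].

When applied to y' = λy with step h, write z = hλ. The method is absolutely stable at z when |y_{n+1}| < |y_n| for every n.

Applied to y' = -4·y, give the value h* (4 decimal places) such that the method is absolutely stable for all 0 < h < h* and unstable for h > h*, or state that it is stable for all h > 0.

(-4.0000,0); λ=-4 ⇒ h* = (4)/4 = 1.0000.

Set f=λy, z=hλ:
  y_{n+1} = y_n + z·[3/4·y_n + 1/4·y_{n+1}] ⇒ (1 − 1/4z)y_{n+1} = (1 + 3/4z)y_n
  so R(z) = (1 + 3/4z)/(1 − 1/4z).

Need |R(x)|<1, x<0.
x=-0.72: |R|=0.3898
R=−1: 1+3/4x = −1+1/4x ⇒ -1/2x=2 ⇒ x=2/(-1/2)=-4.0000
Confirm numerically:
  x=-3.914: |R|=0.97827 <1
  x=-2.898: |R|=0.68049 <1
  x=-2.464: |R|=0.52475 <1
  x=-1.997: |R|=0.33200 <1
  x=-4.513: |R|=1.12052 >1
  x=-4.502: |R|=1.11809 >1
  x=-4.485: |R|=1.11432 >1
Stable set (-4.0000, 0).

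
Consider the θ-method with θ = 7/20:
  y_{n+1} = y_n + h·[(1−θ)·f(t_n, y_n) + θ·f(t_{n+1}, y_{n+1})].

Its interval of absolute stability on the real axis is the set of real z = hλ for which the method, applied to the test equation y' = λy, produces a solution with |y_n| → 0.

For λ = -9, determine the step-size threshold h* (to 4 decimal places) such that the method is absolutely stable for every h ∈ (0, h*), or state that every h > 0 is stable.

On y'=λy, z=hλ:
  y_{n+1} = y_n + z·[13/20·y_n + 7/20·y_{n+1}] ⇒ (1 − 7/20z)y_{n+1} = (1 + 13/20z)y_n
  ⇒ R(z) = (1 + 13/20z)/(1 − 7/20z).

Need |R(x)|<1, x<0.
x=-1.01: |R|=0.2538
R=−1: 1+13/20x = −1+7/20x ⇒ -3/10x=2 ⇒ x=2/(-3/10)=-6.6667
Confirm numerically:
  x=-6.411: |R|=0.97636 <1
  x=-5.826: |R|=0.91701 <1
  x=-5.306: |R|=0.85713 <1
  x=-3.606: |R|=0.59409 <1
  x=-7.056: |R|=1.03366 >1
  x=-7.021: |R|=1.03075 >1
  x=-6.709: |R|=1.00379 >1
So |R|<1 on (-6.6667, 0).

(-6.6667,0); λ=-9 ⇒ h* = (20/3)/9 = 0.7407.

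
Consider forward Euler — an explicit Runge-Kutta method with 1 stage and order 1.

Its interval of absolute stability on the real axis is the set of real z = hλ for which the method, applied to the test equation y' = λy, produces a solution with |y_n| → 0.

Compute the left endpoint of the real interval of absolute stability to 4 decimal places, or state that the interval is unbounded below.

left endpoint -2.0000.

Test eqn y'=λy, z=hλ:
  order 1, 1-stage ⇒ R(z)=1+z
  (e.g. R(-0.39)=0.61000, |R|=0.61000)

Find x<0 with |R(x)|<1.
x=-0.39: |R|=0.6100
|R(-2.27)|=1.2700 |R(-2.15)|=1.1500 |R(-1.17)|=0.1700
Bisect:
  x_lo=-2.5400 |R|=1.5400  x_hi=-0.1395 |R|=0.8605
  mid=-1.33975 |R|=0.33975 →hi
  mid=-1.93988 |R|=0.93988 →hi
  mid=-2.23995 |R|=1.23995 →lo
  mid=-2.08991 |R|=1.08991 →lo
  mid=-2.01490 |R|=1.01490 →lo
  mid=-1.97739 |R|=0.97739 →hi
  mid=-1.99614 |R|=0.99614 →hi
  mid=-2.00552 |R|=1.00552 →lo
  ...
  [-2.00010,-1.99995] ⇒ x*=-2.0000
Interval (-2.0000, 0).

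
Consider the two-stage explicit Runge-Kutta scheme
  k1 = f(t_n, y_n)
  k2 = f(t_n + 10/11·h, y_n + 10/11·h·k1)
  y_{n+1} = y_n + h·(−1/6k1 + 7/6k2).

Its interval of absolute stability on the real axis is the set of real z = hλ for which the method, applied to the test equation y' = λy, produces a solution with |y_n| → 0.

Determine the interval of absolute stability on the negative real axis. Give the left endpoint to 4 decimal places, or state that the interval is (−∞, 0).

z∈(-0.9429,0).

Test eqn y'=λy, z=hλ:
  k1=λy_n ⇒ h·k1=z·y_n;  k2=λ(1+10/11z)y_n ⇒ h·k2=z(1+10/11z)y_n
  y_{n+1}/y_n = 1 − 1/6z + 7/6z(1+10/11z) = 1 + z + 35/33z²
  so R(z) = 1 + z + 35/33z².

Solve |R(x)|<1 on ℝ⁻.
x=-0.33: |R|=0.7855
R=1: x+35/33x²=0 ⇒ x=−33/35=-0.9429; min R=1−1/(4·35/33)=0.7643>−1
Confirm numerically:
  x=-0.839: |R|=0.90758 <1
  x=-0.740: |R|=0.84079 <1
  x=-0.612: |R|=0.78524 <1
  x=-0.547: |R|=0.77034 <1
  x=-1.296: |R|=1.48541 >1
  x=-1.155: |R|=1.25987 >1
So |R|<1 on (-0.9429, 0).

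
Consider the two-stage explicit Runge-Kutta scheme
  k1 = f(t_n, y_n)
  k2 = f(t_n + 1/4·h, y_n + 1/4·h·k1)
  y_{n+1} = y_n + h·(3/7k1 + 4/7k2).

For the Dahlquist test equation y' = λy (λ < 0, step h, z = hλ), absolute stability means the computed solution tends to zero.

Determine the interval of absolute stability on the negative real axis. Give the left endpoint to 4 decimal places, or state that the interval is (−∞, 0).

(-7.0000, 0).

With y'=λy (z=hλ):
  k1=λy_n ⇒ h·k1=z·y_n;  k2=λ(1+1/4z)y_n ⇒ h·k2=z(1+1/4z)y_n
  y_{n+1}/y_n = 1 + 3/7z + 4/7z(1+1/4z) = 1 + z + 1/7z²
  Hence R(z) = 1 + z + 1/7z².

Find x<0 with |R(x)|<1.
x=-1.5: |R|=0.1786
R=1: x+1/7x²=0 ⇒ x=−7=-7.0000; min R=1−1/(4·1/7)=-0.7500>−1
Confirm numerically:
  x=-5.801: |R|=0.00637 <1
  x=-5.654: |R|=0.08718 <1
  x=-5.133: |R|=0.36904 <1
  x=-3.729: |R|=0.74251 <1
  x=-7.043: |R|=1.04326 >1
  x=-7.038: |R|=1.03821 >1
Interval (-7.0000, 0).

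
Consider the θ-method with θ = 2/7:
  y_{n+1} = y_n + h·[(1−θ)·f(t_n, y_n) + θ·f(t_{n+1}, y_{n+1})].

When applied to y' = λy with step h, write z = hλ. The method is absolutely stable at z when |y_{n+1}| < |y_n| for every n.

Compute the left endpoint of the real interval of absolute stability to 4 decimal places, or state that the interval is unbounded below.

Set f=λy, z=hλ:
  y_{n+1} = y_n + z·[5/7·y_n + 2/7·y_{n+1}] ⇒ (1 − 2/7z)y_{n+1} = (1 + 5/7z)y_n
  so R(z) = (1 + 5/7z)/(1 − 2/7z).

Solve |R(x)|<1 on ℝ⁻.
x=-0.67: |R|=0.4376
R=−1: 1+5/7x = −1+2/7x ⇒ -3/7x=2 ⇒ x=2/(-3/7)=-4.6667
Confirm numerically:
  x=-4.218: |R|=0.91280 <1
  x=-3.659: |R|=0.78887 <1
  x=-2.019: |R|=0.28039 <1
  x=-5.145: |R|=1.08300 >1
  x=-5.031: |R|=1.06406 >1
Stable set (-4.6667, 0).

z* = -4.6667.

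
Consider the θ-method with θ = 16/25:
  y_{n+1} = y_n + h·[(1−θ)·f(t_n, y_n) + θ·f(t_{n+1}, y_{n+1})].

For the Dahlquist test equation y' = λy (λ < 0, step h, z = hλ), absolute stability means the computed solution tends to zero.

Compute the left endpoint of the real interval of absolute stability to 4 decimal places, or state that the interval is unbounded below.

unbounded; (−∞, 0).

On y'=λy, z=hλ:
  y_{n+1} = y_n + z·[9/25·y_n + 16/25·y_{n+1}] ⇒ (1 − 16/25z)y_{n+1} = (1 + 9/25z)y_n
  so R(z) = (1 + 9/25z)/(1 − 16/25z).

Solve |R(x)|<1 on ℝ⁻.
x=-0.45: |R|=0.6506
x=-2: |R|=0.1228
x=-10: |R|=0.3514
x=-100: |R|=0.5385
θ=16/25≥1/2 ⇒ |1+9/25x|<|1−16/25x| ∀x<0 ⇒ unbounded interval.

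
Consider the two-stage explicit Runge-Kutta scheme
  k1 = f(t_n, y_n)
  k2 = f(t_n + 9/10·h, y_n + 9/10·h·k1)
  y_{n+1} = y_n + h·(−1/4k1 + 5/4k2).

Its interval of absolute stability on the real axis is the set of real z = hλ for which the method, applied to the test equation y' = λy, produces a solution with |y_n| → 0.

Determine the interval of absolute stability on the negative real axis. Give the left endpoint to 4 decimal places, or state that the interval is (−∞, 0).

On y'=λy, z=hλ:
  k1=λy_n ⇒ h·k1=z·y_n;  k2=λ(1+9/10z)y_n ⇒ h·k2=z(1+9/10z)y_n
  y_{n+1}/y_n = 1 − 1/4z + 5/4z(1+9/10z) = 1 + z + 9/8z²
  Hence R(z) = 1 + z + 9/8z².

Need |R(x)|<1, x<0.
x=-0.89: |R|=1.0011
R=1: x+9/8x²=0 ⇒ x=−8/9=-0.8889; min R=1−1/(4·9/8)=0.7778>−1
Confirm numerically:
  x=-0.763: |R|=0.89194 <1
  x=-0.599: |R|=0.80465 <1
  x=-0.358: |R|=0.78618 <1
  x=-1.327: |R|=1.65405 >1
  x=-1.008: |R|=1.13507 >1
Interval (-0.8889, 0).

(-0.8889, 0).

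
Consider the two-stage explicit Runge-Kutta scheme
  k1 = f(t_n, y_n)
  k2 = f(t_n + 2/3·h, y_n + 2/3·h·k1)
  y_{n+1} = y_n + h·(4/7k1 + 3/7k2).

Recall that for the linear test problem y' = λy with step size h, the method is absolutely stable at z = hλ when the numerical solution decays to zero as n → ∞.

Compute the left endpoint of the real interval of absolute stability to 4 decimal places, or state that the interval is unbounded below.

z* = -3.5000.

Set f=λy, z=hλ:
  k1=λy_n ⇒ h·k1=z·y_n;  k2=λ(1+2/3z)y_n ⇒ h·k2=z(1+2/3z)y_n
  y_{n+1}/y_n = 1 + 4/7z + 3/7z(1+2/3z) = 1 + z + 2/7z²
  so R(z) = 1 + z + 2/7z².

Boundary: |R(x)|=1, x<0.
x=-0.89: |R|=0.3363
R=1: x+2/7x²=0 ⇒ x=−7/2=-3.5000; min R=1−1/(4·2/7)=0.1250>−1
Confirm numerically:
  x=-3.383: |R|=0.88691 <1
  x=-2.583: |R|=0.32325 <1
  x=-2.321: |R|=0.21815 <1
  x=-1.953: |R|=0.13677 <1
  x=-3.922: |R|=1.47288 >1
  x=-3.720: |R|=1.23383 >1
Interval (-3.5000, 0).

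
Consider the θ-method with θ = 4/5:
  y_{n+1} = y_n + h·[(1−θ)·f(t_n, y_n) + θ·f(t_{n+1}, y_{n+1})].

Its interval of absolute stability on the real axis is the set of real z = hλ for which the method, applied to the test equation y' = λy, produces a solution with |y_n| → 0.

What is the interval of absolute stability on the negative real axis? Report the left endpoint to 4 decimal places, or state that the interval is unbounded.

On y'=λy, z=hλ:
  y_{n+1} = y_n + z·[1/5·y_n + 4/5·y_{n+1}] ⇒ (1 − 4/5z)y_{n+1} = (1 + 1/5z)y_n
  Hence R(z) = (1 + 1/5z)/(1 − 4/5z).

Need |R(x)|<1, x<0.
x=-0.31: |R|=0.7516
x=-2: |R|=0.2308
x=-10: |R|=0.1111
x=-100: |R|=0.2346
θ=4/5≥1/2 ⇒ |1+1/5x|<|1−4/5x| ∀x<0 ⇒ unbounded interval.

unbounded; (−∞, 0).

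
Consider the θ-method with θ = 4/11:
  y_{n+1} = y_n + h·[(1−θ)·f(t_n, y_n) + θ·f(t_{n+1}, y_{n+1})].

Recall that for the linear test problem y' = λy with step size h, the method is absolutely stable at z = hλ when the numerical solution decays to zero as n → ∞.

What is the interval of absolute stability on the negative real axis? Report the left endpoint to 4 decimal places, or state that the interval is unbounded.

(-7.3333, 0).

With y'=λy (z=hλ):
  y_{n+1} = y_n + z·[7/11·y_n + 4/11·y_{n+1}] ⇒ (1 − 4/11z)y_{n+1} = (1 + 7/11z)y_n
  ⇒ R(z) = (1 + 7/11z)/(1 − 4/11z).

Solve |R(x)|<1 on ℝ⁻.
x=-0.91: |R|=0.3163
R=−1: 1+7/11x = −1+4/11x ⇒ -3/11x=2 ⇒ x=2/(-3/11)=-7.3333
Confirm numerically:
  x=-5.984: |R|=0.88413 <1
  x=-4.821: |R|=0.75112 <1
  x=-4.535: |R|=0.71191 <1
  x=-7.895: |R|=1.03957 >1
  x=-7.661: |R|=1.02360 >1
Stable set (-7.3333, 0).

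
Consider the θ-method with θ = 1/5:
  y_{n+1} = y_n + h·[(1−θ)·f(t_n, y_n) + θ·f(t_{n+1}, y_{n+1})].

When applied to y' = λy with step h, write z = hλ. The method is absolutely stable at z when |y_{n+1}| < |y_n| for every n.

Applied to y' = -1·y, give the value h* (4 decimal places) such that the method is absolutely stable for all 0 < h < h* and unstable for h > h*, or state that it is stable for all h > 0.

With y'=λy (z=hλ):
  y_{n+1} = y_n + z·[4/5·y_n + 1/5·y_{n+1}] ⇒ (1 − 1/5z)y_{n+1} = (1 + 4/5z)y_n
  Hence R(z) = (1 + 4/5z)/(1 − 1/5z).

Solve |R(x)|<1 on ℝ⁻.
x=-1.58: |R|=0.2006
R=−1: 1+4/5x = −1+1/5x ⇒ -3/5x=2 ⇒ x=2/(-3/5)=-3.3333
Confirm numerically:
  x=-3.307: |R|=0.99049 <1
  x=-2.925: |R|=0.84543 <1
  x=-2.373: |R|=0.60925 <1
  x=-1.860: |R|=0.35569 <1
  x=-3.840: |R|=1.17195 >1
  x=-3.808: |R|=1.16167 >1
  x=-3.607: |R|=1.09539 >1
Stable set (-3.3333, 0).

(-3.3333,0); λ=-1 ⇒ h* = (10/3)/1 = 3.3333.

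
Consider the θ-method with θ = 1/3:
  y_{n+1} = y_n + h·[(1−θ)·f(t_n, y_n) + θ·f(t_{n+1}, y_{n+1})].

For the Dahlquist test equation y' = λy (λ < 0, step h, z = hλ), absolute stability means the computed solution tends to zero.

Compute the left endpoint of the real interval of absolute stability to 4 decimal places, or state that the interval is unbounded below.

left endpoint -6.0000.

Set f=λy, z=hλ:
  y_{n+1} = y_n + z·[2/3·y_n + 1/3·y_{n+1}] ⇒ (1 − 1/3z)y_{n+1} = (1 + 2/3z)y_n
  so R(z) = (1 + 2/3z)/(1 − 1/3z).

Need |R(x)|<1, x<0.
x=-1.37: |R|=0.0595
R=−1: 1+2/3x = −1+1/3x ⇒ -1/3x=2 ⇒ x=2/(-1/3)=-6.0000
Confirm numerically:
  x=-5.490: |R|=0.93993 <1
  x=-4.772: |R|=0.84200 <1
  x=-4.022: |R|=0.71831 <1
  x=-2.468: |R|=0.35406 <1
  x=-6.114: |R|=1.01251 >1
  x=-6.098: |R|=1.01077 >1
  x=-6.076: |R|=1.00837 >1
Interval (-6.0000, 0).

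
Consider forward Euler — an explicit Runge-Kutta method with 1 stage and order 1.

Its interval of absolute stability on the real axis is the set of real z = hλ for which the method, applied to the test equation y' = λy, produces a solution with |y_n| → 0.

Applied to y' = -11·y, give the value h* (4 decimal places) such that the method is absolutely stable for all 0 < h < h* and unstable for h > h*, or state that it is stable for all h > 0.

On y'=λy, z=hλ:
  order 1, 1-stage ⇒ R(z)=1+z
  (e.g. R(-0.68)=0.32000, |R|=0.32000)

Find x<0 with |R(x)|<1.
x=-0.68: |R|=0.3200
|R(-1.49)|=0.4900 |R(-1.45)|=0.4500 |R(-0.64)|=0.3600
Bisect:
  x_lo=-2.4282 |R|=1.4282  x_hi=-0.2969 |R|=0.7031
  mid=-1.36251 |R|=0.36251 →hi
  mid=-1.89534 |R|=0.89534 →hi
  mid=-2.16175 |R|=1.16175 →lo
  mid=-2.02855 |R|=1.02855 →lo
  mid=-1.96194 |R|=0.96194 →hi
  mid=-1.99524 |R|=0.99524 →hi
  mid=-2.01189 |R|=1.01189 →lo
  ...
  [-2.00006,-1.99993] ⇒ x*=-2.0000
Stable set (-2.0000, 0).

(-2.0000,0); λ=-11 ⇒ h* = 0.1818.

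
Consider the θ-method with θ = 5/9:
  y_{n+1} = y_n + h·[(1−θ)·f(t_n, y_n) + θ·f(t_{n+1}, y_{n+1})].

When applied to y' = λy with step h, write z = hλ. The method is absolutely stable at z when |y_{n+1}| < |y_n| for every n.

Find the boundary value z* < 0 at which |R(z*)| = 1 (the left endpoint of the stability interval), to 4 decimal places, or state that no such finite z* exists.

(−∞, 0) — no finite endpoint.

With y'=λy (z=hλ):
  y_{n+1} = y_n + z·[4/9·y_n + 5/9·y_{n+1}] ⇒ (1 − 5/9z)y_{n+1} = (1 + 4/9z)y_n
  so R(z) = (1 + 4/9z)/(1 − 5/9z).

Boundary: |R(x)|=1, x<0.
x=-0.46: |R|=0.6336
x=-2: |R|=0.0526
x=-10: |R|=0.5254
x=-100: |R|=0.7682
θ=5/9≥1/2 ⇒ |1+4/9x|<|1−5/9x| ∀x<0 ⇒ interval (−∞,0).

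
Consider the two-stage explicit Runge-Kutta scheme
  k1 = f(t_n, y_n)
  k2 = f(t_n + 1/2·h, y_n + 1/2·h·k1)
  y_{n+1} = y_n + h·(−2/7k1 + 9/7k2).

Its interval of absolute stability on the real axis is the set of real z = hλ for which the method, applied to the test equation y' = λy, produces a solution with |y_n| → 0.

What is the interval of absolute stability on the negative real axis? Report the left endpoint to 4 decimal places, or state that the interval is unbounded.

(-1.5556, 0).

On y'=λy, z=hλ:
  k1=λy_n ⇒ h·k1=z·y_n;  k2=λ(1+1/2z)y_n ⇒ h·k2=z(1+1/2z)y_n
  y_{n+1}/y_n = 1 − 2/7z + 9/7z(1+1/2z) = 1 + z + 9/14z²
  ⇒ R(z) = 1 + z + 9/14z².

Need |R(x)|<1, x<0.
x=-0.53: |R|=0.6506
R=1: x+9/14x²=0 ⇒ x=−14/9=-1.5556; min R=1−1/(4·9/14)=0.6111>−1
Confirm numerically:
  x=-1.064: |R|=0.66378 <1
  x=-0.874: |R|=0.61706 <1
  x=-0.873: |R|=0.61694 <1
  x=-2.120: |R|=1.76926 >1
  x=-2.005: |R|=1.57930 >1
So |R|<1 on (-1.5556, 0).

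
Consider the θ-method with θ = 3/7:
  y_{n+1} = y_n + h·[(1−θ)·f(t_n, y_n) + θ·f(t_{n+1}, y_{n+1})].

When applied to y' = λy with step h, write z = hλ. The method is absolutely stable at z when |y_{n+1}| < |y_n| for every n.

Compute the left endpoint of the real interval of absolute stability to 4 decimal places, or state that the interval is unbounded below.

z* = -14.0000.

With y'=λy (z=hλ):
  y_{n+1} = y_n + z·[4/7·y_n + 3/7·y_{n+1}] ⇒ (1 − 3/7z)y_{n+1} = (1 + 4/7z)y_n
  ⇒ R(z) = (1 + 4/7z)/(1 − 3/7z).

Solve |R(x)|<1 on ℝ⁻.
x=-0.82: |R|=0.3932
R=−1: 1+4/7x = −1+3/7x ⇒ -1/7x=2 ⇒ x=2/(-1/7)=-14.0000
Confirm numerically:
  x=-13.496: |R|=0.98939 <1
  x=-10.492: |R|=0.90883 <1
  x=-7.417: |R|=0.77495 <1
  x=-7.366: |R|=0.77201 <1
  x=-14.355: |R|=1.00709 >1
  x=-14.142: |R|=1.00287 >1
  x=-14.087: |R|=1.00177 >1
Stable set (-14.0000, 0).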